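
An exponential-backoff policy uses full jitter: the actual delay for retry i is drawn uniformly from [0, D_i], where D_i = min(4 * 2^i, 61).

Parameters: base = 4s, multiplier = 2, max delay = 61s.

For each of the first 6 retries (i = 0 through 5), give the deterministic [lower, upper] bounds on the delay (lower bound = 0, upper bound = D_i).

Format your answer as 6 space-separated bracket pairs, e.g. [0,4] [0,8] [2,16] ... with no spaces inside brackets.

Answer: [0,4] [0,8] [0,16] [0,32] [0,61] [0,61]

Derivation:
Computing bounds per retry:
  i=0: D_i=min(4*2^0,61)=4, bounds=[0,4]
  i=1: D_i=min(4*2^1,61)=8, bounds=[0,8]
  i=2: D_i=min(4*2^2,61)=16, bounds=[0,16]
  i=3: D_i=min(4*2^3,61)=32, bounds=[0,32]
  i=4: D_i=min(4*2^4,61)=61, bounds=[0,61]
  i=5: D_i=min(4*2^5,61)=61, bounds=[0,61]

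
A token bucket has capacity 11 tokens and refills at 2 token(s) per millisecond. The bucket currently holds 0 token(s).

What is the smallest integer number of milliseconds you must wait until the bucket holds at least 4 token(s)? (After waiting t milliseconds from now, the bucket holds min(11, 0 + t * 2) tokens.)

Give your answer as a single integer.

Need 0 + t * 2 >= 4, so t >= 4/2.
Smallest integer t = ceil(4/2) = 2.

Answer: 2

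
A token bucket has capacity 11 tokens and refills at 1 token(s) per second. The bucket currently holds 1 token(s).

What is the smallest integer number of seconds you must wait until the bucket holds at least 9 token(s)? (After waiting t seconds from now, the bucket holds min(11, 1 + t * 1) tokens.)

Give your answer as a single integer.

Answer: 8

Derivation:
Need 1 + t * 1 >= 9, so t >= 8/1.
Smallest integer t = ceil(8/1) = 8.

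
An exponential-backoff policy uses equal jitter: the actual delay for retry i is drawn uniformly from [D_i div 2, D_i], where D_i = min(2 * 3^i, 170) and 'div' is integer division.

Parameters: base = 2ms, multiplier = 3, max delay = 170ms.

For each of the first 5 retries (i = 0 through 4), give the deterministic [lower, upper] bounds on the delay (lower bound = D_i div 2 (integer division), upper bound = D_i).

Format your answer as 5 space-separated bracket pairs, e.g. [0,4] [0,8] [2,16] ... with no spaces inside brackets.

Computing bounds per retry:
  i=0: D_i=min(2*3^0,170)=2, bounds=[1,2]
  i=1: D_i=min(2*3^1,170)=6, bounds=[3,6]
  i=2: D_i=min(2*3^2,170)=18, bounds=[9,18]
  i=3: D_i=min(2*3^3,170)=54, bounds=[27,54]
  i=4: D_i=min(2*3^4,170)=162, bounds=[81,162]

Answer: [1,2] [3,6] [9,18] [27,54] [81,162]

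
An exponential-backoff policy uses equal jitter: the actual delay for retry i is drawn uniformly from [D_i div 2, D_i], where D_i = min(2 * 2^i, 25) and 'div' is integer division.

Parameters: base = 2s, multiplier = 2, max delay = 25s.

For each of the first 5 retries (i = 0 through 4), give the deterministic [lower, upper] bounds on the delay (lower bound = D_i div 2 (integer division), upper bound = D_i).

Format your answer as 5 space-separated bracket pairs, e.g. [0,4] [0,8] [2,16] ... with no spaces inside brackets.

Answer: [1,2] [2,4] [4,8] [8,16] [12,25]

Derivation:
Computing bounds per retry:
  i=0: D_i=min(2*2^0,25)=2, bounds=[1,2]
  i=1: D_i=min(2*2^1,25)=4, bounds=[2,4]
  i=2: D_i=min(2*2^2,25)=8, bounds=[4,8]
  i=3: D_i=min(2*2^3,25)=16, bounds=[8,16]
  i=4: D_i=min(2*2^4,25)=25, bounds=[12,25]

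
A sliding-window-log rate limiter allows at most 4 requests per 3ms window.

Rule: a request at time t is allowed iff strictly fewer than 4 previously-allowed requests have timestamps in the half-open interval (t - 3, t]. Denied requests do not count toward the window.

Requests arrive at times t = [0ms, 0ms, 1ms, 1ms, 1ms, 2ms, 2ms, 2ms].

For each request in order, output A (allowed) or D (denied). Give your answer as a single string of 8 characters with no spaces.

Answer: AAAADDDD

Derivation:
Tracking allowed requests in the window:
  req#1 t=0ms: ALLOW
  req#2 t=0ms: ALLOW
  req#3 t=1ms: ALLOW
  req#4 t=1ms: ALLOW
  req#5 t=1ms: DENY
  req#6 t=2ms: DENY
  req#7 t=2ms: DENY
  req#8 t=2ms: DENY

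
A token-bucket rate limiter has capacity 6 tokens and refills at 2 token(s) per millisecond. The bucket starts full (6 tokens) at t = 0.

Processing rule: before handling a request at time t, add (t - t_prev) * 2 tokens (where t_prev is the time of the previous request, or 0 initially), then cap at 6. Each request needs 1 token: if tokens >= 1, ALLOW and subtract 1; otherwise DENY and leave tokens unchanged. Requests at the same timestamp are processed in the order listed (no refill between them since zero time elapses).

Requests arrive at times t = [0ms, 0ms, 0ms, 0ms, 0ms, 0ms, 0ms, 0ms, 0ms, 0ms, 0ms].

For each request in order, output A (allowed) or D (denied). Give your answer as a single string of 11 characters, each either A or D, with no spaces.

Simulating step by step:
  req#1 t=0ms: ALLOW
  req#2 t=0ms: ALLOW
  req#3 t=0ms: ALLOW
  req#4 t=0ms: ALLOW
  req#5 t=0ms: ALLOW
  req#6 t=0ms: ALLOW
  req#7 t=0ms: DENY
  req#8 t=0ms: DENY
  req#9 t=0ms: DENY
  req#10 t=0ms: DENY
  req#11 t=0ms: DENY

Answer: AAAAAADDDDD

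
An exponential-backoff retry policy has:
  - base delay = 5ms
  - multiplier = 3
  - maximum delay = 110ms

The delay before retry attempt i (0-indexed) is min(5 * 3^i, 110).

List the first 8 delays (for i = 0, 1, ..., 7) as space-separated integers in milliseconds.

Answer: 5 15 45 110 110 110 110 110

Derivation:
Computing each delay:
  i=0: min(5*3^0, 110) = 5
  i=1: min(5*3^1, 110) = 15
  i=2: min(5*3^2, 110) = 45
  i=3: min(5*3^3, 110) = 110
  i=4: min(5*3^4, 110) = 110
  i=5: min(5*3^5, 110) = 110
  i=6: min(5*3^6, 110) = 110
  i=7: min(5*3^7, 110) = 110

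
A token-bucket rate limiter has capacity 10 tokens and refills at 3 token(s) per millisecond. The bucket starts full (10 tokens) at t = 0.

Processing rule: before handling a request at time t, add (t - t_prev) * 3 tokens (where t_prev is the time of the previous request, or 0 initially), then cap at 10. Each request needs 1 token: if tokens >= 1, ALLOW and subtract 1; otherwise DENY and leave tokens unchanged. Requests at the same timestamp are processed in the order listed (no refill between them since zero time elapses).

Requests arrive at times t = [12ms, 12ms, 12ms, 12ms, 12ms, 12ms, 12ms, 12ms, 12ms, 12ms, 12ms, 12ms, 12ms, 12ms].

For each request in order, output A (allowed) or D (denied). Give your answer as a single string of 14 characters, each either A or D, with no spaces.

Answer: AAAAAAAAAADDDD

Derivation:
Simulating step by step:
  req#1 t=12ms: ALLOW
  req#2 t=12ms: ALLOW
  req#3 t=12ms: ALLOW
  req#4 t=12ms: ALLOW
  req#5 t=12ms: ALLOW
  req#6 t=12ms: ALLOW
  req#7 t=12ms: ALLOW
  req#8 t=12ms: ALLOW
  req#9 t=12ms: ALLOW
  req#10 t=12ms: ALLOW
  req#11 t=12ms: DENY
  req#12 t=12ms: DENY
  req#13 t=12ms: DENY
  req#14 t=12ms: DENY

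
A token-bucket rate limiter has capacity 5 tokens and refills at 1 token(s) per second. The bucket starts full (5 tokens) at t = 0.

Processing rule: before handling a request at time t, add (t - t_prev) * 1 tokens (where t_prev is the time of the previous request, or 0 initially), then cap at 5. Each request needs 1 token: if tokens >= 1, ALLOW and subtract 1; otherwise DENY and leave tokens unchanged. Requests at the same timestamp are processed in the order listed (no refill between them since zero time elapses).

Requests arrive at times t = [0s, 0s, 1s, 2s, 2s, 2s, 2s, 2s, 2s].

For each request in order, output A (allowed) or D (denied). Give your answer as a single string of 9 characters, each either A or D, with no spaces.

Simulating step by step:
  req#1 t=0s: ALLOW
  req#2 t=0s: ALLOW
  req#3 t=1s: ALLOW
  req#4 t=2s: ALLOW
  req#5 t=2s: ALLOW
  req#6 t=2s: ALLOW
  req#7 t=2s: ALLOW
  req#8 t=2s: DENY
  req#9 t=2s: DENY

Answer: AAAAAAADD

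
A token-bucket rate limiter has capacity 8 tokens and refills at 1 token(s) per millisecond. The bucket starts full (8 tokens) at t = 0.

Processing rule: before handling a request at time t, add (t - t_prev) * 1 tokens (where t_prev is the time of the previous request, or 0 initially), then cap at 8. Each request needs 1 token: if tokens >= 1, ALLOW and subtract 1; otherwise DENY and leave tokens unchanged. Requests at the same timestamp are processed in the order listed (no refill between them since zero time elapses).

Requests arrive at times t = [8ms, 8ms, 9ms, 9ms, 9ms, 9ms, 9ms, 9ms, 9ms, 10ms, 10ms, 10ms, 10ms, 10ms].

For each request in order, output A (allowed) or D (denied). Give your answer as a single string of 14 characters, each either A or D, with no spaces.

Answer: AAAAAAAAAADDDD

Derivation:
Simulating step by step:
  req#1 t=8ms: ALLOW
  req#2 t=8ms: ALLOW
  req#3 t=9ms: ALLOW
  req#4 t=9ms: ALLOW
  req#5 t=9ms: ALLOW
  req#6 t=9ms: ALLOW
  req#7 t=9ms: ALLOW
  req#8 t=9ms: ALLOW
  req#9 t=9ms: ALLOW
  req#10 t=10ms: ALLOW
  req#11 t=10ms: DENY
  req#12 t=10ms: DENY
  req#13 t=10ms: DENY
  req#14 t=10ms: DENY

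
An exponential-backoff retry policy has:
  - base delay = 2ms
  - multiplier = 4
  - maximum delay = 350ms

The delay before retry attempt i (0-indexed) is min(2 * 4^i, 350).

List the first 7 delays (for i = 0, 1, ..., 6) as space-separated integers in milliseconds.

Computing each delay:
  i=0: min(2*4^0, 350) = 2
  i=1: min(2*4^1, 350) = 8
  i=2: min(2*4^2, 350) = 32
  i=3: min(2*4^3, 350) = 128
  i=4: min(2*4^4, 350) = 350
  i=5: min(2*4^5, 350) = 350
  i=6: min(2*4^6, 350) = 350

Answer: 2 8 32 128 350 350 350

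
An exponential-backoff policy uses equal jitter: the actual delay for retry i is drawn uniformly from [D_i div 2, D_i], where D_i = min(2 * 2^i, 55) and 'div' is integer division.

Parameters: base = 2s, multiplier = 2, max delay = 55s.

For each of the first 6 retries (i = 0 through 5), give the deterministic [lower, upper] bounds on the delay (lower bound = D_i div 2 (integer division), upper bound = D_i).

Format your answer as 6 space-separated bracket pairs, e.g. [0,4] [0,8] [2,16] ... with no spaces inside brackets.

Computing bounds per retry:
  i=0: D_i=min(2*2^0,55)=2, bounds=[1,2]
  i=1: D_i=min(2*2^1,55)=4, bounds=[2,4]
  i=2: D_i=min(2*2^2,55)=8, bounds=[4,8]
  i=3: D_i=min(2*2^3,55)=16, bounds=[8,16]
  i=4: D_i=min(2*2^4,55)=32, bounds=[16,32]
  i=5: D_i=min(2*2^5,55)=55, bounds=[27,55]

Answer: [1,2] [2,4] [4,8] [8,16] [16,32] [27,55]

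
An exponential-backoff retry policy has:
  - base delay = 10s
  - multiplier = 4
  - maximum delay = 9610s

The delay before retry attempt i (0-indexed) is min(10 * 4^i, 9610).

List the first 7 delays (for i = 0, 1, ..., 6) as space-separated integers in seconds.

Answer: 10 40 160 640 2560 9610 9610

Derivation:
Computing each delay:
  i=0: min(10*4^0, 9610) = 10
  i=1: min(10*4^1, 9610) = 40
  i=2: min(10*4^2, 9610) = 160
  i=3: min(10*4^3, 9610) = 640
  i=4: min(10*4^4, 9610) = 2560
  i=5: min(10*4^5, 9610) = 9610
  i=6: min(10*4^6, 9610) = 9610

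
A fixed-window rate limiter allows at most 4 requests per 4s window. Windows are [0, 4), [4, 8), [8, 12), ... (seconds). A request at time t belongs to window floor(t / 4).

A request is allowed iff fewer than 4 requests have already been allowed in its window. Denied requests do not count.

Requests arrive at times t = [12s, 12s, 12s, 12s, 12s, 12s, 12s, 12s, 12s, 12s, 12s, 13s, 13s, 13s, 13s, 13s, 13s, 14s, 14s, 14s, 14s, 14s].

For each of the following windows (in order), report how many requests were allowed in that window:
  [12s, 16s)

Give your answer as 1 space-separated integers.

Answer: 4

Derivation:
Processing requests:
  req#1 t=12s (window 3): ALLOW
  req#2 t=12s (window 3): ALLOW
  req#3 t=12s (window 3): ALLOW
  req#4 t=12s (window 3): ALLOW
  req#5 t=12s (window 3): DENY
  req#6 t=12s (window 3): DENY
  req#7 t=12s (window 3): DENY
  req#8 t=12s (window 3): DENY
  req#9 t=12s (window 3): DENY
  req#10 t=12s (window 3): DENY
  req#11 t=12s (window 3): DENY
  req#12 t=13s (window 3): DENY
  req#13 t=13s (window 3): DENY
  req#14 t=13s (window 3): DENY
  req#15 t=13s (window 3): DENY
  req#16 t=13s (window 3): DENY
  req#17 t=13s (window 3): DENY
  req#18 t=14s (window 3): DENY
  req#19 t=14s (window 3): DENY
  req#20 t=14s (window 3): DENY
  req#21 t=14s (window 3): DENY
  req#22 t=14s (window 3): DENY

Allowed counts by window: 4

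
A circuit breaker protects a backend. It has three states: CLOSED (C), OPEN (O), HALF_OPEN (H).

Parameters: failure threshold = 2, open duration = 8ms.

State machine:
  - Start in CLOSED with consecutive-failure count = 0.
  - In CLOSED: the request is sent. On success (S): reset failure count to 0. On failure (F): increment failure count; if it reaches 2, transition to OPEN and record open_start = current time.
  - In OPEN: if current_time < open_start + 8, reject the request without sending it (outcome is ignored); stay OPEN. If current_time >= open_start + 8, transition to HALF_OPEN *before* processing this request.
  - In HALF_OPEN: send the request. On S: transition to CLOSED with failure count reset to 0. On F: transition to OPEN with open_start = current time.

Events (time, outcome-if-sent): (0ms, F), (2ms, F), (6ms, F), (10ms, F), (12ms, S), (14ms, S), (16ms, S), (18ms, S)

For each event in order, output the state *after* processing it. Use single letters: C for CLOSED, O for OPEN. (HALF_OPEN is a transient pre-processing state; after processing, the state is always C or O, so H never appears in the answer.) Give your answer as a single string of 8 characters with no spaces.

Answer: COOOOOOC

Derivation:
State after each event:
  event#1 t=0ms outcome=F: state=CLOSED
  event#2 t=2ms outcome=F: state=OPEN
  event#3 t=6ms outcome=F: state=OPEN
  event#4 t=10ms outcome=F: state=OPEN
  event#5 t=12ms outcome=S: state=OPEN
  event#6 t=14ms outcome=S: state=OPEN
  event#7 t=16ms outcome=S: state=OPEN
  event#8 t=18ms outcome=S: state=CLOSED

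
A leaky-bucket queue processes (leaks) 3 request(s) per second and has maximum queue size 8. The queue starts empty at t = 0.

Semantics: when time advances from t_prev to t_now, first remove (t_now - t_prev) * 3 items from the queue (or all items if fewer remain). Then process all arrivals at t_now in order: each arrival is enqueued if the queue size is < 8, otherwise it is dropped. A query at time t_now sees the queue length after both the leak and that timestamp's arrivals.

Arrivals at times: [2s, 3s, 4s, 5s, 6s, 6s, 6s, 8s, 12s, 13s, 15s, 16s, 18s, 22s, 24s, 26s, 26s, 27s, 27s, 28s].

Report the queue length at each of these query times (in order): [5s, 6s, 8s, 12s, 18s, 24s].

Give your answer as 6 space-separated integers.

Answer: 1 3 1 1 1 1

Derivation:
Queue lengths at query times:
  query t=5s: backlog = 1
  query t=6s: backlog = 3
  query t=8s: backlog = 1
  query t=12s: backlog = 1
  query t=18s: backlog = 1
  query t=24s: backlog = 1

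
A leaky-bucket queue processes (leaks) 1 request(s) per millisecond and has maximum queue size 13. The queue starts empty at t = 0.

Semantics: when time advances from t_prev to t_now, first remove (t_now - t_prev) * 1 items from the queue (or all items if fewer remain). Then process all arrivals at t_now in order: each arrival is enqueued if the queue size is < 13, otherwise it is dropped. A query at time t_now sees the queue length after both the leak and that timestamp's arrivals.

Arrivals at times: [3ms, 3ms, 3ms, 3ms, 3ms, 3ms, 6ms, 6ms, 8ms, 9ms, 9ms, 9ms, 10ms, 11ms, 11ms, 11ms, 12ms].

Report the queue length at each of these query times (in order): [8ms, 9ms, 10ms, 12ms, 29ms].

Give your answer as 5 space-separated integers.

Answer: 4 6 6 8 0

Derivation:
Queue lengths at query times:
  query t=8ms: backlog = 4
  query t=9ms: backlog = 6
  query t=10ms: backlog = 6
  query t=12ms: backlog = 8
  query t=29ms: backlog = 0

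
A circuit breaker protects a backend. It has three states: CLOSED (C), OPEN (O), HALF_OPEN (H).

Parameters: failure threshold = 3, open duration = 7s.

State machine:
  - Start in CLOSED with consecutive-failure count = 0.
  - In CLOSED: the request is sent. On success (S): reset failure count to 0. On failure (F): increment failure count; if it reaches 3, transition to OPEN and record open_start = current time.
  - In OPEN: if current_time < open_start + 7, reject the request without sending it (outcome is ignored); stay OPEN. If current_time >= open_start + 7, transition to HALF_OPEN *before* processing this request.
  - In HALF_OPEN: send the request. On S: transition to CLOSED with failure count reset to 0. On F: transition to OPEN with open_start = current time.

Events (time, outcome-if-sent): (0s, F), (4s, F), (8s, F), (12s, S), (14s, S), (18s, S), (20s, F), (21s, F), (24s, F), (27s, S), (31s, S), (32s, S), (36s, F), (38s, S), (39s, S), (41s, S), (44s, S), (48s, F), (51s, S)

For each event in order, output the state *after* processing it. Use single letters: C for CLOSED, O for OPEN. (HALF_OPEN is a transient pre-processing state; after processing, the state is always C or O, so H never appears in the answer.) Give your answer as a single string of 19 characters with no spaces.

Answer: CCOOOCCCOOCCCCCCCCC

Derivation:
State after each event:
  event#1 t=0s outcome=F: state=CLOSED
  event#2 t=4s outcome=F: state=CLOSED
  event#3 t=8s outcome=F: state=OPEN
  event#4 t=12s outcome=S: state=OPEN
  event#5 t=14s outcome=S: state=OPEN
  event#6 t=18s outcome=S: state=CLOSED
  event#7 t=20s outcome=F: state=CLOSED
  event#8 t=21s outcome=F: state=CLOSED
  event#9 t=24s outcome=F: state=OPEN
  event#10 t=27s outcome=S: state=OPEN
  event#11 t=31s outcome=S: state=CLOSED
  event#12 t=32s outcome=S: state=CLOSED
  event#13 t=36s outcome=F: state=CLOSED
  event#14 t=38s outcome=S: state=CLOSED
  event#15 t=39s outcome=S: state=CLOSED
  event#16 t=41s outcome=S: state=CLOSED
  event#17 t=44s outcome=S: state=CLOSED
  event#18 t=48s outcome=F: state=CLOSED
  event#19 t=51s outcome=S: state=CLOSED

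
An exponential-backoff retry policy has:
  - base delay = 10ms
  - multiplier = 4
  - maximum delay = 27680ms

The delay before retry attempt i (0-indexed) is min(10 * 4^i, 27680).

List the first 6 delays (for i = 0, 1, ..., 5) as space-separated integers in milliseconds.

Computing each delay:
  i=0: min(10*4^0, 27680) = 10
  i=1: min(10*4^1, 27680) = 40
  i=2: min(10*4^2, 27680) = 160
  i=3: min(10*4^3, 27680) = 640
  i=4: min(10*4^4, 27680) = 2560
  i=5: min(10*4^5, 27680) = 10240

Answer: 10 40 160 640 2560 10240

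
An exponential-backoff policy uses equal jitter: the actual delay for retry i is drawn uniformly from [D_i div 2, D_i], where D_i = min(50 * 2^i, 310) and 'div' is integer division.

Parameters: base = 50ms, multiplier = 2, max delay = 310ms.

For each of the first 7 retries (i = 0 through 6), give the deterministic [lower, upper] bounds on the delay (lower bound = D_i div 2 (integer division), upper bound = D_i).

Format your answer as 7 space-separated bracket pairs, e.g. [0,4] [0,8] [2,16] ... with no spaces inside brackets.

Computing bounds per retry:
  i=0: D_i=min(50*2^0,310)=50, bounds=[25,50]
  i=1: D_i=min(50*2^1,310)=100, bounds=[50,100]
  i=2: D_i=min(50*2^2,310)=200, bounds=[100,200]
  i=3: D_i=min(50*2^3,310)=310, bounds=[155,310]
  i=4: D_i=min(50*2^4,310)=310, bounds=[155,310]
  i=5: D_i=min(50*2^5,310)=310, bounds=[155,310]
  i=6: D_i=min(50*2^6,310)=310, bounds=[155,310]

Answer: [25,50] [50,100] [100,200] [155,310] [155,310] [155,310] [155,310]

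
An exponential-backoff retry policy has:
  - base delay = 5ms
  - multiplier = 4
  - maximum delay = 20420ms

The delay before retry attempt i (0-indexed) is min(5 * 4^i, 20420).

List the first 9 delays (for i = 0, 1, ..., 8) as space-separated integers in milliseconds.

Answer: 5 20 80 320 1280 5120 20420 20420 20420

Derivation:
Computing each delay:
  i=0: min(5*4^0, 20420) = 5
  i=1: min(5*4^1, 20420) = 20
  i=2: min(5*4^2, 20420) = 80
  i=3: min(5*4^3, 20420) = 320
  i=4: min(5*4^4, 20420) = 1280
  i=5: min(5*4^5, 20420) = 5120
  i=6: min(5*4^6, 20420) = 20420
  i=7: min(5*4^7, 20420) = 20420
  i=8: min(5*4^8, 20420) = 20420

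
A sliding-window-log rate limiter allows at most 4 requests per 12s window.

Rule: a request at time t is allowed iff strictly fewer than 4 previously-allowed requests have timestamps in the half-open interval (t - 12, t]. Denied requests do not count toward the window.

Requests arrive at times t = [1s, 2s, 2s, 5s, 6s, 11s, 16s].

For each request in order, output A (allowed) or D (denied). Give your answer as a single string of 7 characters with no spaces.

Answer: AAAADDA

Derivation:
Tracking allowed requests in the window:
  req#1 t=1s: ALLOW
  req#2 t=2s: ALLOW
  req#3 t=2s: ALLOW
  req#4 t=5s: ALLOW
  req#5 t=6s: DENY
  req#6 t=11s: DENY
  req#7 t=16s: ALLOW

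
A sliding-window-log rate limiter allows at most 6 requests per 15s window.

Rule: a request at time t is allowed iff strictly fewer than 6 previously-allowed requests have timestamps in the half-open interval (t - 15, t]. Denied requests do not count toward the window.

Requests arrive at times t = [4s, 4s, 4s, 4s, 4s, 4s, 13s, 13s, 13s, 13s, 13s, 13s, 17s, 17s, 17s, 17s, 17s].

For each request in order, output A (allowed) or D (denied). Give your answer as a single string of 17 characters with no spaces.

Tracking allowed requests in the window:
  req#1 t=4s: ALLOW
  req#2 t=4s: ALLOW
  req#3 t=4s: ALLOW
  req#4 t=4s: ALLOW
  req#5 t=4s: ALLOW
  req#6 t=4s: ALLOW
  req#7 t=13s: DENY
  req#8 t=13s: DENY
  req#9 t=13s: DENY
  req#10 t=13s: DENY
  req#11 t=13s: DENY
  req#12 t=13s: DENY
  req#13 t=17s: DENY
  req#14 t=17s: DENY
  req#15 t=17s: DENY
  req#16 t=17s: DENY
  req#17 t=17s: DENY

Answer: AAAAAADDDDDDDDDDD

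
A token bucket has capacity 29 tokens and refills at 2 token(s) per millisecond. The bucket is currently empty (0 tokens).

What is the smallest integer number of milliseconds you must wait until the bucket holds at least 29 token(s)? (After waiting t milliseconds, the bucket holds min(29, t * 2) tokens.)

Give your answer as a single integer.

Need t * 2 >= 29, so t >= 29/2.
Smallest integer t = ceil(29/2) = 15.

Answer: 15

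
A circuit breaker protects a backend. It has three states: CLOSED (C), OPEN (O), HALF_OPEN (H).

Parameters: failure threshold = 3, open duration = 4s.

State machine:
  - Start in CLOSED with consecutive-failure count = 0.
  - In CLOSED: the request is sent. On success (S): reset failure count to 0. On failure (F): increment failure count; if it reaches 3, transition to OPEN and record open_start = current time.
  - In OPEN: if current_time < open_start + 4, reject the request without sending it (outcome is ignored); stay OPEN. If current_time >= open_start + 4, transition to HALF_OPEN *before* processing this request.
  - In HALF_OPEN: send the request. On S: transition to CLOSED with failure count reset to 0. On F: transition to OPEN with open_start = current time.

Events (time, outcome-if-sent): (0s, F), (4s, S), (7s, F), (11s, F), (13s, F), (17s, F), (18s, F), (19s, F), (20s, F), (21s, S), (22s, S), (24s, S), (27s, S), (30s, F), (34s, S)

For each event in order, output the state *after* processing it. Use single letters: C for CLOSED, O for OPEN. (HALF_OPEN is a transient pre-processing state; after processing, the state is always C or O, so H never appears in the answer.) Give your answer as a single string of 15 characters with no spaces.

State after each event:
  event#1 t=0s outcome=F: state=CLOSED
  event#2 t=4s outcome=S: state=CLOSED
  event#3 t=7s outcome=F: state=CLOSED
  event#4 t=11s outcome=F: state=CLOSED
  event#5 t=13s outcome=F: state=OPEN
  event#6 t=17s outcome=F: state=OPEN
  event#7 t=18s outcome=F: state=OPEN
  event#8 t=19s outcome=F: state=OPEN
  event#9 t=20s outcome=F: state=OPEN
  event#10 t=21s outcome=S: state=CLOSED
  event#11 t=22s outcome=S: state=CLOSED
  event#12 t=24s outcome=S: state=CLOSED
  event#13 t=27s outcome=S: state=CLOSED
  event#14 t=30s outcome=F: state=CLOSED
  event#15 t=34s outcome=S: state=CLOSED

Answer: CCCCOOOOOCCCCCC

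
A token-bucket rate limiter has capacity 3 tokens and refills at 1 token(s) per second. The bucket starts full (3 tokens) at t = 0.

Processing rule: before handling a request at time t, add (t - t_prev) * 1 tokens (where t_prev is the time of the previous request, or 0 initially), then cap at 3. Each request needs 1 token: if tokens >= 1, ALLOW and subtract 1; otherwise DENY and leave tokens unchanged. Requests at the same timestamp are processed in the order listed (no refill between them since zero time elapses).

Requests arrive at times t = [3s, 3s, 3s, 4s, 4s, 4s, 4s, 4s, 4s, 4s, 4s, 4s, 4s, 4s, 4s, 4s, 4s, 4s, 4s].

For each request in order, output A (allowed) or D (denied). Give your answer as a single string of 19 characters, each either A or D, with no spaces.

Simulating step by step:
  req#1 t=3s: ALLOW
  req#2 t=3s: ALLOW
  req#3 t=3s: ALLOW
  req#4 t=4s: ALLOW
  req#5 t=4s: DENY
  req#6 t=4s: DENY
  req#7 t=4s: DENY
  req#8 t=4s: DENY
  req#9 t=4s: DENY
  req#10 t=4s: DENY
  req#11 t=4s: DENY
  req#12 t=4s: DENY
  req#13 t=4s: DENY
  req#14 t=4s: DENY
  req#15 t=4s: DENY
  req#16 t=4s: DENY
  req#17 t=4s: DENY
  req#18 t=4s: DENY
  req#19 t=4s: DENY

Answer: AAAADDDDDDDDDDDDDDD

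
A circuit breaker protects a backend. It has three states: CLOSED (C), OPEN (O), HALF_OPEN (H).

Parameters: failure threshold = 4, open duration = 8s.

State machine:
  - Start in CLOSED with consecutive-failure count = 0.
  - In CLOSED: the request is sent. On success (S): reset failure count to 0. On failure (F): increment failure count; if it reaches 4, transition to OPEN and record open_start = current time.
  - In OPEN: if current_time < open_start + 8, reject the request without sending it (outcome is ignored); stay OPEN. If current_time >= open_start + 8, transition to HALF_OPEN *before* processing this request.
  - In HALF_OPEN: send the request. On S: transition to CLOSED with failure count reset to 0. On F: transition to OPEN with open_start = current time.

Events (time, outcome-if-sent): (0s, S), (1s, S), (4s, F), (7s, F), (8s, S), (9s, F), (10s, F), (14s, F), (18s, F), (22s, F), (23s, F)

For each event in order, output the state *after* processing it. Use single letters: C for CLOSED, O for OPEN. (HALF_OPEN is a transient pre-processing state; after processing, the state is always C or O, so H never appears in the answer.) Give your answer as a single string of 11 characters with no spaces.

Answer: CCCCCCCCOOO

Derivation:
State after each event:
  event#1 t=0s outcome=S: state=CLOSED
  event#2 t=1s outcome=S: state=CLOSED
  event#3 t=4s outcome=F: state=CLOSED
  event#4 t=7s outcome=F: state=CLOSED
  event#5 t=8s outcome=S: state=CLOSED
  event#6 t=9s outcome=F: state=CLOSED
  event#7 t=10s outcome=F: state=CLOSED
  event#8 t=14s outcome=F: state=CLOSED
  event#9 t=18s outcome=F: state=OPEN
  event#10 t=22s outcome=F: state=OPEN
  event#11 t=23s outcome=F: state=OPEN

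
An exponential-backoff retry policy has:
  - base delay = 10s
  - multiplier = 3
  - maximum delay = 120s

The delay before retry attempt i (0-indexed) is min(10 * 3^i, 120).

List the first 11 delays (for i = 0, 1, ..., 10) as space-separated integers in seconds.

Computing each delay:
  i=0: min(10*3^0, 120) = 10
  i=1: min(10*3^1, 120) = 30
  i=2: min(10*3^2, 120) = 90
  i=3: min(10*3^3, 120) = 120
  i=4: min(10*3^4, 120) = 120
  i=5: min(10*3^5, 120) = 120
  i=6: min(10*3^6, 120) = 120
  i=7: min(10*3^7, 120) = 120
  i=8: min(10*3^8, 120) = 120
  i=9: min(10*3^9, 120) = 120
  i=10: min(10*3^10, 120) = 120

Answer: 10 30 90 120 120 120 120 120 120 120 120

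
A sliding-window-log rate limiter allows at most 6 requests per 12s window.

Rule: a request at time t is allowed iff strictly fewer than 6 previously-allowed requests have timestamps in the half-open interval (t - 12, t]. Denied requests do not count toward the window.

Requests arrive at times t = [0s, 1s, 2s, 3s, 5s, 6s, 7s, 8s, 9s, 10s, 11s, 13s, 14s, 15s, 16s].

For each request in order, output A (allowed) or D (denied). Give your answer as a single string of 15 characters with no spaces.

Answer: AAAAAADDDDDAAAA

Derivation:
Tracking allowed requests in the window:
  req#1 t=0s: ALLOW
  req#2 t=1s: ALLOW
  req#3 t=2s: ALLOW
  req#4 t=3s: ALLOW
  req#5 t=5s: ALLOW
  req#6 t=6s: ALLOW
  req#7 t=7s: DENY
  req#8 t=8s: DENY
  req#9 t=9s: DENY
  req#10 t=10s: DENY
  req#11 t=11s: DENY
  req#12 t=13s: ALLOW
  req#13 t=14s: ALLOW
  req#14 t=15s: ALLOW
  req#15 t=16s: ALLOW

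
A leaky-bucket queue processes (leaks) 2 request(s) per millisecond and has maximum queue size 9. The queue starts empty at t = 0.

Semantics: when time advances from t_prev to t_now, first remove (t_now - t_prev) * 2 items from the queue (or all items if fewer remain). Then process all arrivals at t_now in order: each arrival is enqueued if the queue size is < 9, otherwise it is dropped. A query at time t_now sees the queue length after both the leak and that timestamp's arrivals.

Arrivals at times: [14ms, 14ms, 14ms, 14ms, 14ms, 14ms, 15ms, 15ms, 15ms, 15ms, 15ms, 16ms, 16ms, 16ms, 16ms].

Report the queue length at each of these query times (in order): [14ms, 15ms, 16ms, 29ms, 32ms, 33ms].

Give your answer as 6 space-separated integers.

Queue lengths at query times:
  query t=14ms: backlog = 6
  query t=15ms: backlog = 9
  query t=16ms: backlog = 9
  query t=29ms: backlog = 0
  query t=32ms: backlog = 0
  query t=33ms: backlog = 0

Answer: 6 9 9 0 0 0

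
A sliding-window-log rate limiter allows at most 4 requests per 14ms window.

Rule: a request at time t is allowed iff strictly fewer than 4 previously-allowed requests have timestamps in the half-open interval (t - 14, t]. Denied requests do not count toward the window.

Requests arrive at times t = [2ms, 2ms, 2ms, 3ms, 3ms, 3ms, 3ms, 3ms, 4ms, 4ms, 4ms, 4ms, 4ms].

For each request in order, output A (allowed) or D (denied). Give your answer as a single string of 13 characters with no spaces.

Answer: AAAADDDDDDDDD

Derivation:
Tracking allowed requests in the window:
  req#1 t=2ms: ALLOW
  req#2 t=2ms: ALLOW
  req#3 t=2ms: ALLOW
  req#4 t=3ms: ALLOW
  req#5 t=3ms: DENY
  req#6 t=3ms: DENY
  req#7 t=3ms: DENY
  req#8 t=3ms: DENY
  req#9 t=4ms: DENY
  req#10 t=4ms: DENY
  req#11 t=4ms: DENY
  req#12 t=4ms: DENY
  req#13 t=4ms: DENY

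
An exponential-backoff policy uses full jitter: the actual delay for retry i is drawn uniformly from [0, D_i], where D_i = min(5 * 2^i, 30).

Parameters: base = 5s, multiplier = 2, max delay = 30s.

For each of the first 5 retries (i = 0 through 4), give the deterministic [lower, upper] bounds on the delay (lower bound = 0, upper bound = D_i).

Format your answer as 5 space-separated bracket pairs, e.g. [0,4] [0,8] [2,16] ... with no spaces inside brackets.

Answer: [0,5] [0,10] [0,20] [0,30] [0,30]

Derivation:
Computing bounds per retry:
  i=0: D_i=min(5*2^0,30)=5, bounds=[0,5]
  i=1: D_i=min(5*2^1,30)=10, bounds=[0,10]
  i=2: D_i=min(5*2^2,30)=20, bounds=[0,20]
  i=3: D_i=min(5*2^3,30)=30, bounds=[0,30]
  i=4: D_i=min(5*2^4,30)=30, bounds=[0,30]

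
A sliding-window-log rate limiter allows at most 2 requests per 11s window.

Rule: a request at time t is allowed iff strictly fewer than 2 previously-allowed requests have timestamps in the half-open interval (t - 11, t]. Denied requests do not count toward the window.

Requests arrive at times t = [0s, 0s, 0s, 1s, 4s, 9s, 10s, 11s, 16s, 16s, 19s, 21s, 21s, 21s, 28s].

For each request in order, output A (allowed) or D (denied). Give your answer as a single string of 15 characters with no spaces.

Tracking allowed requests in the window:
  req#1 t=0s: ALLOW
  req#2 t=0s: ALLOW
  req#3 t=0s: DENY
  req#4 t=1s: DENY
  req#5 t=4s: DENY
  req#6 t=9s: DENY
  req#7 t=10s: DENY
  req#8 t=11s: ALLOW
  req#9 t=16s: ALLOW
  req#10 t=16s: DENY
  req#11 t=19s: DENY
  req#12 t=21s: DENY
  req#13 t=21s: DENY
  req#14 t=21s: DENY
  req#15 t=28s: ALLOW

Answer: AADDDDDAADDDDDA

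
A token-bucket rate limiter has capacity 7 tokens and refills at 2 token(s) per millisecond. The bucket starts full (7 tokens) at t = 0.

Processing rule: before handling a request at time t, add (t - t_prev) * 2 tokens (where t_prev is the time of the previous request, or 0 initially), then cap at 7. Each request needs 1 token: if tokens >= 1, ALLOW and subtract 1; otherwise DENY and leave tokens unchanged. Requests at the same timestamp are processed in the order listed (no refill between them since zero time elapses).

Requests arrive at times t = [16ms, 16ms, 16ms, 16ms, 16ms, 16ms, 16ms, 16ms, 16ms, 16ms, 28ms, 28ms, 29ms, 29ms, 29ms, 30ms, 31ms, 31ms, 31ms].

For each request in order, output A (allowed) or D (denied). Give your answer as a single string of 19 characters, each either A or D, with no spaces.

Answer: AAAAAAADDDAAAAAAAAA

Derivation:
Simulating step by step:
  req#1 t=16ms: ALLOW
  req#2 t=16ms: ALLOW
  req#3 t=16ms: ALLOW
  req#4 t=16ms: ALLOW
  req#5 t=16ms: ALLOW
  req#6 t=16ms: ALLOW
  req#7 t=16ms: ALLOW
  req#8 t=16ms: DENY
  req#9 t=16ms: DENY
  req#10 t=16ms: DENY
  req#11 t=28ms: ALLOW
  req#12 t=28ms: ALLOW
  req#13 t=29ms: ALLOW
  req#14 t=29ms: ALLOW
  req#15 t=29ms: ALLOW
  req#16 t=30ms: ALLOW
  req#17 t=31ms: ALLOW
  req#18 t=31ms: ALLOW
  req#19 t=31ms: ALLOW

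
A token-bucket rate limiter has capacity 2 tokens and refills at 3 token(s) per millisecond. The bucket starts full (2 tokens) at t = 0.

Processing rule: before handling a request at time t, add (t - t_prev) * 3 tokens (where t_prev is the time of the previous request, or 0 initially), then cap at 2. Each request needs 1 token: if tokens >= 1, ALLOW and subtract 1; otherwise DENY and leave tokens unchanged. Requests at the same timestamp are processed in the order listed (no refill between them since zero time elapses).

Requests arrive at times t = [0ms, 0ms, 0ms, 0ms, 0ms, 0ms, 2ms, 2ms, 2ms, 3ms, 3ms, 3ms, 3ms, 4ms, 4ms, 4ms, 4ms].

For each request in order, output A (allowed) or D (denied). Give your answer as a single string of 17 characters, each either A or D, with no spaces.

Simulating step by step:
  req#1 t=0ms: ALLOW
  req#2 t=0ms: ALLOW
  req#3 t=0ms: DENY
  req#4 t=0ms: DENY
  req#5 t=0ms: DENY
  req#6 t=0ms: DENY
  req#7 t=2ms: ALLOW
  req#8 t=2ms: ALLOW
  req#9 t=2ms: DENY
  req#10 t=3ms: ALLOW
  req#11 t=3ms: ALLOW
  req#12 t=3ms: DENY
  req#13 t=3ms: DENY
  req#14 t=4ms: ALLOW
  req#15 t=4ms: ALLOW
  req#16 t=4ms: DENY
  req#17 t=4ms: DENY

Answer: AADDDDAADAADDAADD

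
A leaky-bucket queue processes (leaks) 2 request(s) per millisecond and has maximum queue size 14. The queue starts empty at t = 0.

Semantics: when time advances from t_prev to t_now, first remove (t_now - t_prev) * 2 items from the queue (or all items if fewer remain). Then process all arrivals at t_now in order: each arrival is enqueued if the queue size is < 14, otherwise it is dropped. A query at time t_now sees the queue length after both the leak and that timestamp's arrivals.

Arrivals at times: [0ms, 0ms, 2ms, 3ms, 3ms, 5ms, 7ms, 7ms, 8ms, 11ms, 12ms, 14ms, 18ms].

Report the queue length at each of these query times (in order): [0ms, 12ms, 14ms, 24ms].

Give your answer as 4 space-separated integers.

Answer: 2 1 1 0

Derivation:
Queue lengths at query times:
  query t=0ms: backlog = 2
  query t=12ms: backlog = 1
  query t=14ms: backlog = 1
  query t=24ms: backlog = 0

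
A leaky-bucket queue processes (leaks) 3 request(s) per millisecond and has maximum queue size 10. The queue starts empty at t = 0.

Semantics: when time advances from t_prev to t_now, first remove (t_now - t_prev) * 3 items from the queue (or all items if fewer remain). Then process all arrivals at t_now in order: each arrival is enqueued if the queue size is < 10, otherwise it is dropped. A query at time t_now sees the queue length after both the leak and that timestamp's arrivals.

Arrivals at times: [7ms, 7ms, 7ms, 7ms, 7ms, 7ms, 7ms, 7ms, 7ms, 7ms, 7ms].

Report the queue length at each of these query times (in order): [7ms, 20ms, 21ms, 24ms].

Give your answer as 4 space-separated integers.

Queue lengths at query times:
  query t=7ms: backlog = 10
  query t=20ms: backlog = 0
  query t=21ms: backlog = 0
  query t=24ms: backlog = 0

Answer: 10 0 0 0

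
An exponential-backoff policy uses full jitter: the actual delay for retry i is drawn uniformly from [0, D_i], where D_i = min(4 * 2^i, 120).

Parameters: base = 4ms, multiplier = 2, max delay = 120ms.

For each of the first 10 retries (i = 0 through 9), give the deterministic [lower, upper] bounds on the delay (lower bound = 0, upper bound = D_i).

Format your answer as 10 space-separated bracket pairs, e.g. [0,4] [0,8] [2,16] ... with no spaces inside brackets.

Computing bounds per retry:
  i=0: D_i=min(4*2^0,120)=4, bounds=[0,4]
  i=1: D_i=min(4*2^1,120)=8, bounds=[0,8]
  i=2: D_i=min(4*2^2,120)=16, bounds=[0,16]
  i=3: D_i=min(4*2^3,120)=32, bounds=[0,32]
  i=4: D_i=min(4*2^4,120)=64, bounds=[0,64]
  i=5: D_i=min(4*2^5,120)=120, bounds=[0,120]
  i=6: D_i=min(4*2^6,120)=120, bounds=[0,120]
  i=7: D_i=min(4*2^7,120)=120, bounds=[0,120]
  i=8: D_i=min(4*2^8,120)=120, bounds=[0,120]
  i=9: D_i=min(4*2^9,120)=120, bounds=[0,120]

Answer: [0,4] [0,8] [0,16] [0,32] [0,64] [0,120] [0,120] [0,120] [0,120] [0,120]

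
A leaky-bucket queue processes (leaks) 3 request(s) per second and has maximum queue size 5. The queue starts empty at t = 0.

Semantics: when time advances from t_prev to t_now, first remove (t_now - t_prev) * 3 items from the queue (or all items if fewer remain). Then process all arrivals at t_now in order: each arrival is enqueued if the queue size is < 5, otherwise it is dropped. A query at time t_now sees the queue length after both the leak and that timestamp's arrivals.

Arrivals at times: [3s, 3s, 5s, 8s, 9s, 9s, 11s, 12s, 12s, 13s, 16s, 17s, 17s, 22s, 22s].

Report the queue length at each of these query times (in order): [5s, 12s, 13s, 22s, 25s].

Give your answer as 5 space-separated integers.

Queue lengths at query times:
  query t=5s: backlog = 1
  query t=12s: backlog = 2
  query t=13s: backlog = 1
  query t=22s: backlog = 2
  query t=25s: backlog = 0

Answer: 1 2 1 2 0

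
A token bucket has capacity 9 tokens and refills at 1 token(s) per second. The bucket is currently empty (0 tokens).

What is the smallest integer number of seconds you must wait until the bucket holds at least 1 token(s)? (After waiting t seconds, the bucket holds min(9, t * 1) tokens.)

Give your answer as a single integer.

Need t * 1 >= 1, so t >= 1/1.
Smallest integer t = ceil(1/1) = 1.

Answer: 1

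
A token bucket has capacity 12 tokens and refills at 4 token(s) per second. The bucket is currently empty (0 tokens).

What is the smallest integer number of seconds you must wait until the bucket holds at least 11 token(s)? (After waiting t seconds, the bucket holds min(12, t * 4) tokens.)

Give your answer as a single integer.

Need t * 4 >= 11, so t >= 11/4.
Smallest integer t = ceil(11/4) = 3.

Answer: 3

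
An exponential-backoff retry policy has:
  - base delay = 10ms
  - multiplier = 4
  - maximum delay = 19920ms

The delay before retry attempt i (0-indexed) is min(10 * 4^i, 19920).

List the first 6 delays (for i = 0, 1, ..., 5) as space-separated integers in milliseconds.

Computing each delay:
  i=0: min(10*4^0, 19920) = 10
  i=1: min(10*4^1, 19920) = 40
  i=2: min(10*4^2, 19920) = 160
  i=3: min(10*4^3, 19920) = 640
  i=4: min(10*4^4, 19920) = 2560
  i=5: min(10*4^5, 19920) = 10240

Answer: 10 40 160 640 2560 10240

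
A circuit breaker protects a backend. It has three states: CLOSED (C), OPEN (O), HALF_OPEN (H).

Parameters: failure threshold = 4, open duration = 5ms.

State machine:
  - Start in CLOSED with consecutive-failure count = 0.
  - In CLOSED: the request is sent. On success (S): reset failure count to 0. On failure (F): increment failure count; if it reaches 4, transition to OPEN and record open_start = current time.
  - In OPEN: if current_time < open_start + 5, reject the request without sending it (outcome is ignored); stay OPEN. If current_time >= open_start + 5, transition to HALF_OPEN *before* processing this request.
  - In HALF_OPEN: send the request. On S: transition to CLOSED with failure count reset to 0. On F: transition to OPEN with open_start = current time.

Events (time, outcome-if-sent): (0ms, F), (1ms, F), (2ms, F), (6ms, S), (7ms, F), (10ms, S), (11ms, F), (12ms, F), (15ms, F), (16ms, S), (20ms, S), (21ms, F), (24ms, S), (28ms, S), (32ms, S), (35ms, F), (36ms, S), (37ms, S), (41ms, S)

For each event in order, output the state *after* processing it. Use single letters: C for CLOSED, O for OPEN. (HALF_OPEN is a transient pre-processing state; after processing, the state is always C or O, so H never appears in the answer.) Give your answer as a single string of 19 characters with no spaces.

State after each event:
  event#1 t=0ms outcome=F: state=CLOSED
  event#2 t=1ms outcome=F: state=CLOSED
  event#3 t=2ms outcome=F: state=CLOSED
  event#4 t=6ms outcome=S: state=CLOSED
  event#5 t=7ms outcome=F: state=CLOSED
  event#6 t=10ms outcome=S: state=CLOSED
  event#7 t=11ms outcome=F: state=CLOSED
  event#8 t=12ms outcome=F: state=CLOSED
  event#9 t=15ms outcome=F: state=CLOSED
  event#10 t=16ms outcome=S: state=CLOSED
  event#11 t=20ms outcome=S: state=CLOSED
  event#12 t=21ms outcome=F: state=CLOSED
  event#13 t=24ms outcome=S: state=CLOSED
  event#14 t=28ms outcome=S: state=CLOSED
  event#15 t=32ms outcome=S: state=CLOSED
  event#16 t=35ms outcome=F: state=CLOSED
  event#17 t=36ms outcome=S: state=CLOSED
  event#18 t=37ms outcome=S: state=CLOSED
  event#19 t=41ms outcome=S: state=CLOSED

Answer: CCCCCCCCCCCCCCCCCCC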